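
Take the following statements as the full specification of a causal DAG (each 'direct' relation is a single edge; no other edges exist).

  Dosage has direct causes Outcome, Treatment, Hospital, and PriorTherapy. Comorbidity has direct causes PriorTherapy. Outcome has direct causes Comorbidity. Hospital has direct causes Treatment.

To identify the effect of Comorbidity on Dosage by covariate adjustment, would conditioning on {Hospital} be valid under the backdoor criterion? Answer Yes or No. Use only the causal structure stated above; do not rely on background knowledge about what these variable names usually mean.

No

Backdoor paths from Comorbidity to Dosage (paths whose first edge points into Comorbidity):
  P1: Comorbidity <- PriorTherapy -> Dosage
Condition 1 (no descendant of Comorbidity in the set): holds — descendants of Comorbidity are {Dosage, Outcome}; none are in {Hospital}.
Condition 2 (every backdoor path blocked by {Hospital}):
  P1: open — no interior node is in the conditioning set.
{Hospital} does not satisfy the backdoor criterion.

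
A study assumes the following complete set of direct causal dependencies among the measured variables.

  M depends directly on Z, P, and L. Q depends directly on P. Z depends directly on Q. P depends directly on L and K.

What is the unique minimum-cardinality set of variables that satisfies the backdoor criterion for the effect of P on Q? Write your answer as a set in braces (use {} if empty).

{}

Variables eligible for adjustment (non-descendants of P, excluding P and Q): {K, L}.
Backdoor paths from P to Q:
  P1: P <- L -> M <- Z <- Q
Each backdoor path contains an unconditioned collider, so every path is already blocked with the empty conditioning set:
  P1: blocked at collider M (neither it nor any descendant is in the conditioning set).
The empty set is therefore the unique smallest valid set.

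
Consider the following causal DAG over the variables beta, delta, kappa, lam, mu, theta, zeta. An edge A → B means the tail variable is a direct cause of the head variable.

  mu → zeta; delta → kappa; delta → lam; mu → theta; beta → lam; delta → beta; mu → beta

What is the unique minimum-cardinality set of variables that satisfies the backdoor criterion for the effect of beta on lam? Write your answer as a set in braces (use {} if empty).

Variables eligible for adjustment (non-descendants of beta, excluding beta and lam): {delta, kappa, mu, theta, zeta}.
Backdoor paths from beta to lam:
  P1: beta <- delta -> lam
The empty set is not sufficient: P1 (beta <- delta -> lam) has no collider blocking it and no conditioned non-collider, so it is open.
Try {delta}:
  P1: blocked at fork node delta ∈ conditioning set.
{delta} contains no descendant of beta and blocks every backdoor path.
No other singleton works — e.g. {mu} leaves P1 open — so {delta} is the unique smallest valid adjustment set.

{delta}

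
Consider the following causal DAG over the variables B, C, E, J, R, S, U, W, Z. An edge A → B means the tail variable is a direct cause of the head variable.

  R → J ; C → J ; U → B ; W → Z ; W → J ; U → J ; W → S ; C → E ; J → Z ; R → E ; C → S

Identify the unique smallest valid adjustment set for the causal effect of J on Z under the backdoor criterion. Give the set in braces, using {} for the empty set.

Variables eligible for adjustment (non-descendants of J, excluding J and Z): {B, C, E, R, S, U, W}.
Backdoor paths from J to Z:
  P1: J <- R -> E <- C -> S <- W -> Z
  P2: J <- W -> Z
  P3: J <- C -> S <- W -> Z
The empty set is not sufficient: P2 (J <- W -> Z) has no collider blocking it and no conditioned non-collider, so it is open.
Try {W}:
  P1: blocked at collider E (neither it nor any descendant is in the conditioning set).
  P2: blocked at fork node W ∈ conditioning set.
  P3: blocked at collider S (neither it nor any descendant is in the conditioning set).
{W} contains no descendant of J and blocks every backdoor path.
No other singleton works — e.g. {U} leaves P2 open — so {W} is the unique smallest valid adjustment set.

{W}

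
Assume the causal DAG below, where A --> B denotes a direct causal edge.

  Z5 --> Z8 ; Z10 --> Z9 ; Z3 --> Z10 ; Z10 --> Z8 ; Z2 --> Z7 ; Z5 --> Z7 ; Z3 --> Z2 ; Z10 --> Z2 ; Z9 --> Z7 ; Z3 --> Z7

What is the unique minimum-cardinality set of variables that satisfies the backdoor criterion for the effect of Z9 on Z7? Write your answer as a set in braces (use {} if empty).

{Z10}

Variables eligible for adjustment (non-descendants of Z9, excluding Z9 and Z7): {Z10, Z2, Z3, Z5, Z8}.
Backdoor paths from Z9 to Z7:
  P1: Z9 <- Z10 <- Z3 -> Z2 -> Z7
  P2: Z9 <- Z10 <- Z3 -> Z7
  P3: Z9 <- Z10 -> Z2 <- Z3 -> Z7
  P4: Z9 <- Z10 -> Z2 -> Z7
  P5: Z9 <- Z10 -> Z8 <- Z5 -> Z7
The empty set is not sufficient: P1 (Z9 <- Z10 <- Z3 -> Z2 -> Z7) has no collider blocking it and no conditioned non-collider, so it is open.
Try {Z10}:
  P1: blocked at chain node Z10 ∈ conditioning set.
  P2: blocked at chain node Z10 ∈ conditioning set.
  P3: blocked at fork node Z10 ∈ conditioning set.
  P4: blocked at fork node Z10 ∈ conditioning set.
  P5: blocked at fork node Z10 ∈ conditioning set.
{Z10} contains no descendant of Z9 and blocks every backdoor path.
No other singleton works — e.g. {Z3} leaves P4 open — so {Z10} is the unique smallest valid adjustment set.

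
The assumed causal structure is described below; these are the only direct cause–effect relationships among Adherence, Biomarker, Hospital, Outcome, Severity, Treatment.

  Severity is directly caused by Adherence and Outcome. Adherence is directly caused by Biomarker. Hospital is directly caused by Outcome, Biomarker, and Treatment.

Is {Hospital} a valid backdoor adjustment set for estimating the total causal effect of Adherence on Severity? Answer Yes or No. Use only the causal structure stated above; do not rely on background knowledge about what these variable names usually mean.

Backdoor paths from Adherence to Severity (paths whose first edge points into Adherence):
  P1: Adherence <- Biomarker -> Hospital <- Outcome -> Severity
Condition 1 (no descendant of Adherence in the set): holds — descendants of Adherence are {Severity}; none are in {Hospital}.
Condition 2 (every backdoor path blocked by {Hospital}):
  P1: open — collider(s) Hospital are conditioned on (or have a conditioned descendant) and no non-collider on the path is in the set.
{Hospital} does not satisfy the backdoor criterion.

No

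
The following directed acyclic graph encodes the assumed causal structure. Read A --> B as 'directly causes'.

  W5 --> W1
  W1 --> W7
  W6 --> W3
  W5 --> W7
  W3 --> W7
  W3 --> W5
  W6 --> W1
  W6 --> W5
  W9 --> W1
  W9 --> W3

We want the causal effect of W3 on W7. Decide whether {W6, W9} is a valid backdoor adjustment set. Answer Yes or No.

Backdoor paths from W3 to W7 (paths whose first edge points into W3):
  P1: W3 <- W6 -> W5 -> W1 -> W7
  P2: W3 <- W6 -> W5 -> W7
  P3: W3 <- W6 -> W1 <- W5 -> W7
  P4: W3 <- W6 -> W1 -> W7
  P5: W3 <- W9 -> W1 <- W6 -> W5 -> W7
  P6: W3 <- W9 -> W1 <- W5 -> W7
  P7: W3 <- W9 -> W1 -> W7
Condition 1 (no descendant of W3 in the set): holds — descendants of W3 are {W1, W5, W7}; none are in {W6, W9}.
Condition 2 (every backdoor path blocked by {W6, W9}):
  P1: blocked at fork node W6 ∈ conditioning set.
  P2: blocked at fork node W6 ∈ conditioning set.
  P3: blocked at fork node W6 ∈ conditioning set.
  P4: blocked at fork node W6 ∈ conditioning set.
  P5: blocked at fork node W9 ∈ conditioning set.
  P6: blocked at fork node W9 ∈ conditioning set.
  P7: blocked at fork node W9 ∈ conditioning set.
{W6, W9} satisfies the backdoor criterion.

Yes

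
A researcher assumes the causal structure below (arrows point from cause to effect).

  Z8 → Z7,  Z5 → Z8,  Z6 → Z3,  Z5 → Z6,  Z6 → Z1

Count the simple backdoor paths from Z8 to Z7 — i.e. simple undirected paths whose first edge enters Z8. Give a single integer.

0

A backdoor path from Z8 to Z7 is any simple undirected path whose first edge points into Z8 (i.e. leaves Z8 via a parent).
Parents of Z8: {Z5}.
No simple path from any parent of Z8 reaches Z7 without revisiting Z8, so there are no backdoor paths.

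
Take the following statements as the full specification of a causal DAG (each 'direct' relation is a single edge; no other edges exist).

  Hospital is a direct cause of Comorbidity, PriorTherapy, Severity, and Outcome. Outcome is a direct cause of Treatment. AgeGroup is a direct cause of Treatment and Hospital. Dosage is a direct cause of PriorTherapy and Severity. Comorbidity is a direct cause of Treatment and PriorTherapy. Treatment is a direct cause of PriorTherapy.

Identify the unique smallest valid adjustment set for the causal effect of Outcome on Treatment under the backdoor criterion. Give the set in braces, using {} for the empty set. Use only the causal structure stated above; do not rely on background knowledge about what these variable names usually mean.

{Hospital}

Variables eligible for adjustment (non-descendants of Outcome, excluding Outcome and Treatment): {AgeGroup, Comorbidity, Dosage, Hospital, Severity}.
Backdoor paths from Outcome to Treatment:
  P1: Outcome <- Hospital <- AgeGroup -> Treatment
  P2: Outcome <- Hospital -> Comorbidity -> Treatment
  P3: Outcome <- Hospital -> Comorbidity -> PriorTherapy <- Treatment
  P4: Outcome <- Hospital -> PriorTherapy <- Comorbidity -> Treatment
  P5: Outcome <- Hospital -> PriorTherapy <- Treatment
  P6: Outcome <- Hospital -> Severity <- Dosage -> PriorTherapy <- Comorbidity -> Treatment
  P7: Outcome <- Hospital -> Severity <- Dosage -> PriorTherapy <- Treatment
The empty set is not sufficient: P1 (Outcome <- Hospital <- AgeGroup -> Treatment) has no collider blocking it and no conditioned non-collider, so it is open.
Try {Hospital}:
  P1: blocked at chain node Hospital ∈ conditioning set.
  P2: blocked at fork node Hospital ∈ conditioning set.
  P3: blocked at fork node Hospital ∈ conditioning set.
  P4: blocked at fork node Hospital ∈ conditioning set.
  P5: blocked at fork node Hospital ∈ conditioning set.
  P6: blocked at fork node Hospital ∈ conditioning set.
  P7: blocked at fork node Hospital ∈ conditioning set.
{Hospital} contains no descendant of Outcome and blocks every backdoor path.
No other singleton works — e.g. {AgeGroup} leaves P2 open — so {Hospital} is the unique smallest valid adjustment set.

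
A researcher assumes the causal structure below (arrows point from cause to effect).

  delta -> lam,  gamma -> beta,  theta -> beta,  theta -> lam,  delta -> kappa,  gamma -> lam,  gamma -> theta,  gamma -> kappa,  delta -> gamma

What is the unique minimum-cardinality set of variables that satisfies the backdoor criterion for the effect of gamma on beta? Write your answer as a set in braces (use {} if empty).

Variables eligible for adjustment (non-descendants of gamma, excluding gamma and beta): {delta}.
Backdoor paths from gamma to beta:
  P1: gamma <- delta -> lam <- theta -> beta
Each backdoor path contains an unconditioned collider, so every path is already blocked with the empty conditioning set:
  P1: blocked at collider lam (neither it nor any descendant is in the conditioning set).
The empty set is therefore the unique smallest valid set.

{}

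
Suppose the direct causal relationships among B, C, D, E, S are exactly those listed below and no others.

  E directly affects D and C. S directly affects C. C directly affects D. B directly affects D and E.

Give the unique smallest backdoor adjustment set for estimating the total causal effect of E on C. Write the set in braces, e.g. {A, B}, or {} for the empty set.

Variables eligible for adjustment (non-descendants of E, excluding E and C): {B, S}.
Backdoor paths from E to C:
  P1: E <- B -> D <- C
Each backdoor path contains an unconditioned collider, so every path is already blocked with the empty conditioning set:
  P1: blocked at collider D (neither it nor any descendant is in the conditioning set).
The empty set is therefore the unique smallest valid set.

{}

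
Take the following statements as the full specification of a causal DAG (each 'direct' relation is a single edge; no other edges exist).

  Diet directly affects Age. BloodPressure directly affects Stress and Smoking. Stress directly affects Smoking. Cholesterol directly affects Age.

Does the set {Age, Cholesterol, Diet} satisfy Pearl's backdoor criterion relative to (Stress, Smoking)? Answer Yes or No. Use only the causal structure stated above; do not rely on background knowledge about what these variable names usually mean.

No

Backdoor paths from Stress to Smoking (paths whose first edge points into Stress):
  P1: Stress <- BloodPressure -> Smoking
Condition 1 (no descendant of Stress in the set): holds — descendants of Stress are {Smoking}; none are in {Age, Cholesterol, Diet}.
Condition 2 (every backdoor path blocked by {Age, Cholesterol, Diet}):
  P1: open — no interior node is in the conditioning set.
{Age, Cholesterol, Diet} does not satisfy the backdoor criterion.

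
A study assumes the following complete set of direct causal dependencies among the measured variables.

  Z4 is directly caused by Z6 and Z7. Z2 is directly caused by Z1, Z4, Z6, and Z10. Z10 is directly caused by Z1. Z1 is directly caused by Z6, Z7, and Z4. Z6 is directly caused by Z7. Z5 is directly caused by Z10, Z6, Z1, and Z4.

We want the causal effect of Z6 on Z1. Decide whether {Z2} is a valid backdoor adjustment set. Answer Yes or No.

No

Backdoor paths from Z6 to Z1 (paths whose first edge points into Z6):
  P1: Z6 <- Z7 -> Z4 -> Z1
  P2: Z6 <- Z7 -> Z4 -> Z5 <- Z1
  P3: Z6 <- Z7 -> Z4 -> Z5 <- Z10 <- Z1
  P4: Z6 <- Z7 -> Z4 -> Z5 <- Z10 -> Z2 <- Z1
  P5: Z6 <- Z7 -> Z4 -> Z2 <- Z1
  P6: Z6 <- Z7 -> Z4 -> Z2 <- Z10 <- Z1
  P7: Z6 <- Z7 -> Z4 -> Z2 <- Z10 -> Z5 <- Z1
  P8: Z6 <- Z7 -> Z1
Condition 1 (no descendant of Z6 in the set): FAILS — Z2 is a descendant of Z6.
Condition 2 (every backdoor path blocked by {Z2}):
  P1: open — no interior node is in the conditioning set.
  P2: blocked at collider Z5 (neither it nor any descendant is in the conditioning set).
  P3: blocked at collider Z5 (neither it nor any descendant is in the conditioning set).
  P4: blocked at collider Z5 (neither it nor any descendant is in the conditioning set).
  P5: open — collider(s) Z2 are conditioned on (or have a conditioned descendant) and no non-collider on the path is in the set.
  P6: open — collider(s) Z2 are conditioned on (or have a conditioned descendant) and no non-collider on the path is in the set.
  P7: blocked at collider Z5 (neither it nor any descendant is in the conditioning set).
  P8: open — no interior node is in the conditioning set.
{Z2} does not satisfy the backdoor criterion.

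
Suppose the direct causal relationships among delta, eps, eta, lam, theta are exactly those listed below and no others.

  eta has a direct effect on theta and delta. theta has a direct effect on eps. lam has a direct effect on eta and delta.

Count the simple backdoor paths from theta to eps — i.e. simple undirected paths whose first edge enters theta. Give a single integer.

A backdoor path from theta to eps is any simple undirected path whose first edge points into theta (i.e. leaves theta via a parent).
Parents of theta: {eta}.
No simple path from any parent of theta reaches eps without revisiting theta, so there are no backdoor paths.

0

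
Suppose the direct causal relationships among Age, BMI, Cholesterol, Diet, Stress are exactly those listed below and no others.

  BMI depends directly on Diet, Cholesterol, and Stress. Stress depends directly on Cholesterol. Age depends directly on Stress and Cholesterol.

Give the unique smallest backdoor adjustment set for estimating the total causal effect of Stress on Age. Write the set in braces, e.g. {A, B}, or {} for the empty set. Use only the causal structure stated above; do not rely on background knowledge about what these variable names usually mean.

Variables eligible for adjustment (non-descendants of Stress, excluding Stress and Age): {Cholesterol, Diet}.
Backdoor paths from Stress to Age:
  P1: Stress <- Cholesterol -> Age
The empty set is not sufficient: P1 (Stress <- Cholesterol -> Age) has no collider blocking it and no conditioned non-collider, so it is open.
Try {Cholesterol}:
  P1: blocked at fork node Cholesterol ∈ conditioning set.
{Cholesterol} contains no descendant of Stress and blocks every backdoor path.
No other singleton works — e.g. {Diet} leaves P1 open — so {Cholesterol} is the unique smallest valid adjustment set.

{Cholesterol}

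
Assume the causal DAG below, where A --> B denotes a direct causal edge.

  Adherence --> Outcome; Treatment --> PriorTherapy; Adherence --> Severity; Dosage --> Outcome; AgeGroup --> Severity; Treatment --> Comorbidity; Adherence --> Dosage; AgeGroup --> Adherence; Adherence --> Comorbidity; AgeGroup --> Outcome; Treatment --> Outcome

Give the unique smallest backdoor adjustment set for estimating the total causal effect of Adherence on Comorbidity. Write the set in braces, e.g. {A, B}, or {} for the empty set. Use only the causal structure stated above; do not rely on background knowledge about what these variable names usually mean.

Variables eligible for adjustment (non-descendants of Adherence, excluding Adherence and Comorbidity): {AgeGroup, PriorTherapy, Treatment}.
Backdoor paths from Adherence to Comorbidity:
  P1: Adherence <- AgeGroup -> Outcome <- Treatment -> Comorbidity
Each backdoor path contains an unconditioned collider, so every path is already blocked with the empty conditioning set:
  P1: blocked at collider Outcome (neither it nor any descendant is in the conditioning set).
The empty set is therefore the unique smallest valid set.

{}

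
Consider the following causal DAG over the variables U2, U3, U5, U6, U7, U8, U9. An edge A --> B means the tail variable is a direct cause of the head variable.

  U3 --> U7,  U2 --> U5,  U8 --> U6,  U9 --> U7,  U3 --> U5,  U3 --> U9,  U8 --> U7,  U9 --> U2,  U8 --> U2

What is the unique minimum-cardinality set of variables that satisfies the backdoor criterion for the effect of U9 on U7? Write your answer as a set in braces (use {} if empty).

{U3}

Variables eligible for adjustment (non-descendants of U9, excluding U9 and U7): {U3, U6, U8}.
Backdoor paths from U9 to U7:
  P1: U9 <- U3 -> U5 <- U2 <- U8 -> U7
  P2: U9 <- U3 -> U7
The empty set is not sufficient: P2 (U9 <- U3 -> U7) has no collider blocking it and no conditioned non-collider, so it is open.
Try {U3}:
  P1: blocked at fork node U3 ∈ conditioning set.
  P2: blocked at fork node U3 ∈ conditioning set.
{U3} contains no descendant of U9 and blocks every backdoor path.
No other singleton works — e.g. {U8} leaves P2 open — so {U3} is the unique smallest valid adjustment set.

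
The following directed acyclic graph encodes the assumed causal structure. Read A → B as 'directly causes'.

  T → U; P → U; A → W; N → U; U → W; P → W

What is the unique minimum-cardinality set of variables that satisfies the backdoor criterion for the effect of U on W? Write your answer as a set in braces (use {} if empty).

{P}

Variables eligible for adjustment (non-descendants of U, excluding U and W): {A, N, P, T}.
Backdoor paths from U to W:
  P1: U <- P -> W
The empty set is not sufficient: P1 (U <- P -> W) has no collider blocking it and no conditioned non-collider, so it is open.
Try {P}:
  P1: blocked at fork node P ∈ conditioning set.
{P} contains no descendant of U and blocks every backdoor path.
No other singleton works — e.g. {T} leaves P1 open — so {P} is the unique smallest valid adjustment set.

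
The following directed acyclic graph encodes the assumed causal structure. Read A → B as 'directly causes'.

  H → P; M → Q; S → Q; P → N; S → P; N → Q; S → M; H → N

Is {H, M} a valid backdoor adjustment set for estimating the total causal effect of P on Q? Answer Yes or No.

No

Backdoor paths from P to Q (paths whose first edge points into P):
  P1: P <- S -> M -> Q
  P2: P <- S -> Q
  P3: P <- H -> N -> Q
Condition 1 (no descendant of P in the set): holds — descendants of P are {N, Q}; none are in {H, M}.
Condition 2 (every backdoor path blocked by {H, M}):
  P1: blocked at chain node M ∈ conditioning set.
  P2: open — no interior node is in the conditioning set.
  P3: blocked at fork node H ∈ conditioning set.
{H, M} does not satisfy the backdoor criterion.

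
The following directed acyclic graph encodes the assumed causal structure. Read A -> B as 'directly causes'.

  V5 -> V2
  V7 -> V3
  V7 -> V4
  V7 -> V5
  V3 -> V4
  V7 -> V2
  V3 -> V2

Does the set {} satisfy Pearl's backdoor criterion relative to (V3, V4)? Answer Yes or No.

No

Backdoor paths from V3 to V4 (paths whose first edge points into V3):
  P1: V3 <- V7 -> V4
Condition 1 (no descendant of V3 in the set): holds — descendants of V3 are {V2, V4}; none are in {}.
Condition 2 (every backdoor path blocked by {}):
  P1: open — no interior node is in the conditioning set.
{} does not satisfy the backdoor criterion.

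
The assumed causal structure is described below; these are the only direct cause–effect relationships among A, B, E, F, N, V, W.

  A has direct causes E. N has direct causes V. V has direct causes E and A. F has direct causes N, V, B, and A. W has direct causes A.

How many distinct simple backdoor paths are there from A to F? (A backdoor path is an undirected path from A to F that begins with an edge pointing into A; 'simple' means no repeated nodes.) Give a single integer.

A backdoor path from A to F is any simple undirected path whose first edge points into A (i.e. leaves A via a parent).
Parents of A: {E}.
Enumerating:
  P1: A <- E -> V -> N -> F
  P2: A <- E -> V -> F
That exhausts the simple backdoor paths. Count: 2.

2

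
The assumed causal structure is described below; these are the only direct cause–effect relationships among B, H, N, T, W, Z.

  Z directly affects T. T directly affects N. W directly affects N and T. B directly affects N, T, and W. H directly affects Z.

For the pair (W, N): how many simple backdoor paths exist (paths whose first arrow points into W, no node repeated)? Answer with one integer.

2

A backdoor path from W to N is any simple undirected path whose first edge points into W (i.e. leaves W via a parent).
Parents of W: {B}.
Enumerating:
  P1: W <- B -> T -> N
  P2: W <- B -> N
That exhausts the simple backdoor paths. Count: 2.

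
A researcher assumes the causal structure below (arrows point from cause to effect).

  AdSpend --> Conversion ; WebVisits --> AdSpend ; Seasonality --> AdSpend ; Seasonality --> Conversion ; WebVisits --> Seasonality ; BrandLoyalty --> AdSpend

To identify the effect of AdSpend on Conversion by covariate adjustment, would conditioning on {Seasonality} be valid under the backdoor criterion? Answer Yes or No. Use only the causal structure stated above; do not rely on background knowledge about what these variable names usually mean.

Yes

Backdoor paths from AdSpend to Conversion (paths whose first edge points into AdSpend):
  P1: AdSpend <- WebVisits -> Seasonality -> Conversion
  P2: AdSpend <- Seasonality -> Conversion
Condition 1 (no descendant of AdSpend in the set): holds — descendants of AdSpend are {Conversion}; none are in {Seasonality}.
Condition 2 (every backdoor path blocked by {Seasonality}):
  P1: blocked at chain node Seasonality ∈ conditioning set.
  P2: blocked at fork node Seasonality ∈ conditioning set.
{Seasonality} satisfies the backdoor criterion.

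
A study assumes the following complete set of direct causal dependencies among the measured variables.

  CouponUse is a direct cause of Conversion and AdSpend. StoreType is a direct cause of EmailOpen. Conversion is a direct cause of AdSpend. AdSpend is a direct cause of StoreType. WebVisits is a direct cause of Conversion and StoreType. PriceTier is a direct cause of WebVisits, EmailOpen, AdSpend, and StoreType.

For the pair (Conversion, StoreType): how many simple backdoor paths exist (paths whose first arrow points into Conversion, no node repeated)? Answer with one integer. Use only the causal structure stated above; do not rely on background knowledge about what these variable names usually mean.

A backdoor path from Conversion to StoreType is any simple undirected path whose first edge points into Conversion (i.e. leaves Conversion via a parent).
Parents of Conversion: {CouponUse, WebVisits}.
Enumerating:
  P1: Conversion <- WebVisits <- PriceTier -> AdSpend -> StoreType
  P2: Conversion <- WebVisits <- PriceTier -> StoreType
  P3: Conversion <- WebVisits <- PriceTier -> EmailOpen <- StoreType
  P4: Conversion <- WebVisits -> StoreType
  P5: Conversion <- CouponUse -> AdSpend <- PriceTier -> WebVisits -> StoreType
  P6: Conversion <- CouponUse -> AdSpend <- PriceTier -> StoreType
  P7: Conversion <- CouponUse -> AdSpend <- PriceTier -> EmailOpen <- StoreType
  P8: Conversion <- CouponUse -> AdSpend -> StoreType
That exhausts the simple backdoor paths. Count: 8.

8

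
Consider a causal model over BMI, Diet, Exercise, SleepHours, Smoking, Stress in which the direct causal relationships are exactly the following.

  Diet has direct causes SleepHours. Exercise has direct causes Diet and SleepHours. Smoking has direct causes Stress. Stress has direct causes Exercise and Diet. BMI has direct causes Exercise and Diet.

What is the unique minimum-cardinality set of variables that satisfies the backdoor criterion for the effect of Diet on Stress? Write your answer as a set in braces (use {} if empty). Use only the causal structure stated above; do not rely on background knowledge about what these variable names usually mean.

Variables eligible for adjustment (non-descendants of Diet, excluding Diet and Stress): {SleepHours}.
Backdoor paths from Diet to Stress:
  P1: Diet <- SleepHours -> Exercise -> Stress
The empty set is not sufficient: P1 (Diet <- SleepHours -> Exercise -> Stress) has no collider blocking it and no conditioned non-collider, so it is open.
Try {SleepHours}:
  P1: blocked at fork node SleepHours ∈ conditioning set.
{SleepHours} contains no descendant of Diet and blocks every backdoor path.
{SleepHours} is the unique smallest valid adjustment set.

{SleepHours}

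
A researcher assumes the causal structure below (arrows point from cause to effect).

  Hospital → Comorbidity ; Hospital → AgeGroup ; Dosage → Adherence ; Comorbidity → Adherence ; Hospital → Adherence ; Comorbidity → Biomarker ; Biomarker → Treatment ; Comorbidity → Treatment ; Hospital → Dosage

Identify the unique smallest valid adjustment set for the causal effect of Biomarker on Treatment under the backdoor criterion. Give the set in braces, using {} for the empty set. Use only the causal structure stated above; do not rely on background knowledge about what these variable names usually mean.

Variables eligible for adjustment (non-descendants of Biomarker, excluding Biomarker and Treatment): {Adherence, AgeGroup, Comorbidity, Dosage, Hospital}.
Backdoor paths from Biomarker to Treatment:
  P1: Biomarker <- Comorbidity -> Treatment
The empty set is not sufficient: P1 (Biomarker <- Comorbidity -> Treatment) has no collider blocking it and no conditioned non-collider, so it is open.
Try {Comorbidity}:
  P1: blocked at fork node Comorbidity ∈ conditioning set.
{Comorbidity} contains no descendant of Biomarker and blocks every backdoor path.
No other singleton works — e.g. {Hospital} leaves P1 open — so {Comorbidity} is the unique smallest valid adjustment set.

{Comorbidity}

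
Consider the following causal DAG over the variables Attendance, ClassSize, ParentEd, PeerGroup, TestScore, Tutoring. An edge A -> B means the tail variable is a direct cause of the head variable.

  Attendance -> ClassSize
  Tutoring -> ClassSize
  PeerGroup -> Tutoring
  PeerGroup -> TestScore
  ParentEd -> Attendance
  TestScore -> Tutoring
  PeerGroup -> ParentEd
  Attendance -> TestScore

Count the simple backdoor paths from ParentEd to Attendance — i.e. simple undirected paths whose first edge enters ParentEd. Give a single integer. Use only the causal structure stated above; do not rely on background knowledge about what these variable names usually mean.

4

A backdoor path from ParentEd to Attendance is any simple undirected path whose first edge points into ParentEd (i.e. leaves ParentEd via a parent).
Parents of ParentEd: {PeerGroup}.
Enumerating:
  P1: ParentEd <- PeerGroup -> TestScore <- Attendance
  P2: ParentEd <- PeerGroup -> TestScore -> Tutoring -> ClassSize <- Attendance
  P3: ParentEd <- PeerGroup -> Tutoring <- TestScore <- Attendance
  P4: ParentEd <- PeerGroup -> Tutoring -> ClassSize <- Attendance
That exhausts the simple backdoor paths. Count: 4.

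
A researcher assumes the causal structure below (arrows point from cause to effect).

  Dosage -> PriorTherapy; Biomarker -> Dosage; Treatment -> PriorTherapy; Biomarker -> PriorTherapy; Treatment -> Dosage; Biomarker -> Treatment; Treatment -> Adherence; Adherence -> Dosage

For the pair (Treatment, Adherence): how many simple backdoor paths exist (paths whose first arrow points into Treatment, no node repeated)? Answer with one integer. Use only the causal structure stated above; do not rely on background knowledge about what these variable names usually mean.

2

A backdoor path from Treatment to Adherence is any simple undirected path whose first edge points into Treatment (i.e. leaves Treatment via a parent).
Parents of Treatment: {Biomarker}.
Enumerating:
  P1: Treatment <- Biomarker -> Dosage <- Adherence
  P2: Treatment <- Biomarker -> PriorTherapy <- Dosage <- Adherence
That exhausts the simple backdoor paths. Count: 2.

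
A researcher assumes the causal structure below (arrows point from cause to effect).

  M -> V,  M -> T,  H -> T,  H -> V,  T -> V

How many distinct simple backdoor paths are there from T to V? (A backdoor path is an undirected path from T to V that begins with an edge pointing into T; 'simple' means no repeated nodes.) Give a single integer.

2

A backdoor path from T to V is any simple undirected path whose first edge points into T (i.e. leaves T via a parent).
Parents of T: {H, M}.
Enumerating:
  P1: T <- H -> V
  P2: T <- M -> V
That exhausts the simple backdoor paths. Count: 2.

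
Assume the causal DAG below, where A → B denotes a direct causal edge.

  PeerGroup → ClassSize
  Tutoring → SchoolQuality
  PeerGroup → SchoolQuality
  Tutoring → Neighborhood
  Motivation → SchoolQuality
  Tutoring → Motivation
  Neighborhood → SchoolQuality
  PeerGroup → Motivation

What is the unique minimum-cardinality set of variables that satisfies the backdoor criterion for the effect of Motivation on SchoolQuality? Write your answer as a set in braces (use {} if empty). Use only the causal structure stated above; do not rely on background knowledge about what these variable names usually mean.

{PeerGroup, Tutoring}

Variables eligible for adjustment (non-descendants of Motivation, excluding Motivation and SchoolQuality): {ClassSize, Neighborhood, PeerGroup, Tutoring}.
Backdoor paths from Motivation to SchoolQuality:
  P1: Motivation <- Tutoring -> Neighborhood -> SchoolQuality
  P2: Motivation <- Tutoring -> SchoolQuality
  P3: Motivation <- PeerGroup -> SchoolQuality
The empty set is not sufficient: P1 (Motivation <- Tutoring -> Neighborhood -> SchoolQuality) has no collider blocking it and no conditioned non-collider, so it is open.
Try {PeerGroup, Tutoring}:
  P1: blocked at fork node Tutoring ∈ conditioning set.
  P2: blocked at fork node Tutoring ∈ conditioning set.
  P3: blocked at fork node PeerGroup ∈ conditioning set.
{PeerGroup, Tutoring} contains no descendant of Motivation and blocks every backdoor path.
Every element of {PeerGroup, Tutoring} is needed (dropping PeerGroup leaves P3 open; dropping Tutoring leaves P1 open), so no proper subset is valid.
Among all size-2 subsets of the eligible variables, only {PeerGroup, Tutoring} blocks every backdoor path, so it is the unique smallest valid adjustment set.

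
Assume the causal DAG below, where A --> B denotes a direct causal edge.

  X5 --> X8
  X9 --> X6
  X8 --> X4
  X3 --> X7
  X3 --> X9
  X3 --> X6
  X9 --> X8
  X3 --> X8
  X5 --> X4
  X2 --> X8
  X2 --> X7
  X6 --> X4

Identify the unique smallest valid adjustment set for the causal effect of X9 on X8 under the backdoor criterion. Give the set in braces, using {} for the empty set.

Variables eligible for adjustment (non-descendants of X9, excluding X9 and X8): {X2, X3, X5, X7}.
Backdoor paths from X9 to X8:
  P1: X9 <- X3 -> X7 <- X2 -> X8
  P2: X9 <- X3 -> X6 -> X4 <- X5 -> X8
  P3: X9 <- X3 -> X6 -> X4 <- X8
  P4: X9 <- X3 -> X8
The empty set is not sufficient: P4 (X9 <- X3 -> X8) has no collider blocking it and no conditioned non-collider, so it is open.
Try {X3}:
  P1: blocked at fork node X3 ∈ conditioning set.
  P2: blocked at fork node X3 ∈ conditioning set.
  P3: blocked at fork node X3 ∈ conditioning set.
  P4: blocked at fork node X3 ∈ conditioning set.
{X3} contains no descendant of X9 and blocks every backdoor path.
No other singleton works — e.g. {X5} leaves P4 open — so {X3} is the unique smallest valid adjustment set.

{X3}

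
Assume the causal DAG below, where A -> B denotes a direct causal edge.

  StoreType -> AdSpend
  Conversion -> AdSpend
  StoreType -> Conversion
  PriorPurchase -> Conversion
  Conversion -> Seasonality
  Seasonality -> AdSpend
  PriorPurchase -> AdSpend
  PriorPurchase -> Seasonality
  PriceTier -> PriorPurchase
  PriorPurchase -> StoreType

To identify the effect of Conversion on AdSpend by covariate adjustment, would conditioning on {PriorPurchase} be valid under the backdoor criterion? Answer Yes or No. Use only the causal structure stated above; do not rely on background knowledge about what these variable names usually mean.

Backdoor paths from Conversion to AdSpend (paths whose first edge points into Conversion):
  P1: Conversion <- PriorPurchase -> StoreType -> AdSpend
  P2: Conversion <- PriorPurchase -> Seasonality -> AdSpend
  P3: Conversion <- PriorPurchase -> AdSpend
  P4: Conversion <- StoreType <- PriorPurchase -> Seasonality -> AdSpend
  P5: Conversion <- StoreType <- PriorPurchase -> AdSpend
  P6: Conversion <- StoreType -> AdSpend
Condition 1 (no descendant of Conversion in the set): holds — descendants of Conversion are {AdSpend, Seasonality}; none are in {PriorPurchase}.
Condition 2 (every backdoor path blocked by {PriorPurchase}):
  P1: blocked at fork node PriorPurchase ∈ conditioning set.
  P2: blocked at fork node PriorPurchase ∈ conditioning set.
  P3: blocked at fork node PriorPurchase ∈ conditioning set.
  P4: blocked at fork node PriorPurchase ∈ conditioning set.
  P5: blocked at fork node PriorPurchase ∈ conditioning set.
  P6: open — no interior node is in the conditioning set.
{PriorPurchase} does not satisfy the backdoor criterion.

No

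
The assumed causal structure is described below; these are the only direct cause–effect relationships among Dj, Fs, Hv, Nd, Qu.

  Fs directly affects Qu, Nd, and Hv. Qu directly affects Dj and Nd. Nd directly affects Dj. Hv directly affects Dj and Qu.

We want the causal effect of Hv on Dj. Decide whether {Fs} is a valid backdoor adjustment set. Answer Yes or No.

Backdoor paths from Hv to Dj (paths whose first edge points into Hv):
  P1: Hv <- Fs -> Qu -> Nd -> Dj
  P2: Hv <- Fs -> Qu -> Dj
  P3: Hv <- Fs -> Nd <- Qu -> Dj
  P4: Hv <- Fs -> Nd -> Dj
Condition 1 (no descendant of Hv in the set): holds — descendants of Hv are {Dj, Nd, Qu}; none are in {Fs}.
Condition 2 (every backdoor path blocked by {Fs}):
  P1: blocked at fork node Fs ∈ conditioning set.
  P2: blocked at fork node Fs ∈ conditioning set.
  P3: blocked at fork node Fs ∈ conditioning set.
  P4: blocked at fork node Fs ∈ conditioning set.
{Fs} satisfies the backdoor criterion.

Yes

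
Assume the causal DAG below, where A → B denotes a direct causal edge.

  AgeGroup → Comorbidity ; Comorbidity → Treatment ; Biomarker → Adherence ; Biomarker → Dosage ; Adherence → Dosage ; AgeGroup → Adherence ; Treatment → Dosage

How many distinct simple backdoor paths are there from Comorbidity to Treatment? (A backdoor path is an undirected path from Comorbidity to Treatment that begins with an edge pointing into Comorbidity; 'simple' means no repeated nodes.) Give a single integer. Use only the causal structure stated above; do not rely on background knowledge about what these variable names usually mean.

2

A backdoor path from Comorbidity to Treatment is any simple undirected path whose first edge points into Comorbidity (i.e. leaves Comorbidity via a parent).
Parents of Comorbidity: {AgeGroup}.
Enumerating:
  P1: Comorbidity <- AgeGroup -> Adherence <- Biomarker -> Dosage <- Treatment
  P2: Comorbidity <- AgeGroup -> Adherence -> Dosage <- Treatment
That exhausts the simple backdoor paths. Count: 2.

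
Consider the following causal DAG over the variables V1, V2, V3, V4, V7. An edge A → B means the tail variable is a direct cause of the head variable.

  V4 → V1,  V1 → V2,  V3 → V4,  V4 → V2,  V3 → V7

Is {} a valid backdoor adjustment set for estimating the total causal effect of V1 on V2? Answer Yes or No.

Backdoor paths from V1 to V2 (paths whose first edge points into V1):
  P1: V1 <- V4 -> V2
Condition 1 (no descendant of V1 in the set): holds — descendants of V1 are {V2}; none are in {}.
Condition 2 (every backdoor path blocked by {}):
  P1: open — no interior node is in the conditioning set.
{} does not satisfy the backdoor criterion.

No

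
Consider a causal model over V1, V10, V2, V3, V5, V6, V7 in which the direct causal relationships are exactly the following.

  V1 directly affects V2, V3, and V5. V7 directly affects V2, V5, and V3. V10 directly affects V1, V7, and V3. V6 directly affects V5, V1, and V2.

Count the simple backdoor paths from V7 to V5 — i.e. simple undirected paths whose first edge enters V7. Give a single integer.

6

A backdoor path from V7 to V5 is any simple undirected path whose first edge points into V7 (i.e. leaves V7 via a parent).
Parents of V7: {V10}.
Enumerating:
  P1: V7 <- V10 -> V1 <- V6 -> V5
  P2: V7 <- V10 -> V1 -> V5
  P3: V7 <- V10 -> V1 -> V2 <- V6 -> V5
  P4: V7 <- V10 -> V3 <- V1 <- V6 -> V5
  P5: V7 <- V10 -> V3 <- V1 -> V5
  P6: V7 <- V10 -> V3 <- V1 -> V2 <- V6 -> V5
That exhausts the simple backdoor paths. Count: 6.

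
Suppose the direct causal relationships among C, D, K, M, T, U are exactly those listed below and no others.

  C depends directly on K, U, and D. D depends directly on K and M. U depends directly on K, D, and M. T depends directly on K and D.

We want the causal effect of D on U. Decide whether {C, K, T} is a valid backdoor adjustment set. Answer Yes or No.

No

Backdoor paths from D to U (paths whose first edge points into D):
  P1: D <- M -> U
  P2: D <- K -> U
  P3: D <- K -> C <- U
Condition 1 (no descendant of D in the set): FAILS — C and T are descendants of D.
Condition 2 (every backdoor path blocked by {C, K, T}):
  P1: open — no interior node is in the conditioning set.
  P2: blocked at fork node K ∈ conditioning set.
  P3: blocked at fork node K ∈ conditioning set.
{C, K, T} does not satisfy the backdoor criterion.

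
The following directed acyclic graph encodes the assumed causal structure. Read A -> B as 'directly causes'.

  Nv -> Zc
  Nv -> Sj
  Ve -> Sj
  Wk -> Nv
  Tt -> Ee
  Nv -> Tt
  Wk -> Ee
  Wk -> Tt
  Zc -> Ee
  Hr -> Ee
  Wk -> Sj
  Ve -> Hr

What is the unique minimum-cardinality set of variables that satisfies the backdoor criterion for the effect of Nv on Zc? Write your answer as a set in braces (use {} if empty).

Variables eligible for adjustment (non-descendants of Nv, excluding Nv and Zc): {Hr, Ve, Wk}.
Backdoor paths from Nv to Zc:
  P1: Nv <- Wk -> Tt -> Ee <- Zc
  P2: Nv <- Wk -> Sj <- Ve -> Hr -> Ee <- Zc
  P3: Nv <- Wk -> Ee <- Zc
Each backdoor path contains an unconditioned collider, so every path is already blocked with the empty conditioning set:
  P1: blocked at collider Ee (neither it nor any descendant is in the conditioning set).
  P2: blocked at collider Sj (neither it nor any descendant is in the conditioning set).
  P3: blocked at collider Ee (neither it nor any descendant is in the conditioning set).
The empty set is therefore the unique smallest valid set.

{}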